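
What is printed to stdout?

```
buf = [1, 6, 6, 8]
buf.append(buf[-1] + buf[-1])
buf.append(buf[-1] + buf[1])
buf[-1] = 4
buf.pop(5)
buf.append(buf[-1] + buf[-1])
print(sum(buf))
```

append buf[-1]+buf[-1] = 8+8 = 16 → [1, 6, 6, 8, 16]
append buf[-1]+buf[1] = 16+6 = 22 → [1, 6, 6, 8, 16, 22]
buf[-1] = 4 → [1, 6, 6, 8, 16, 4]
pop(5) removes 4 → [1, 6, 6, 8, 16]
append buf[-1]+buf[-1] = 16+16 = 32 → [1, 6, 6, 8, 16, 32]
sum = 69

69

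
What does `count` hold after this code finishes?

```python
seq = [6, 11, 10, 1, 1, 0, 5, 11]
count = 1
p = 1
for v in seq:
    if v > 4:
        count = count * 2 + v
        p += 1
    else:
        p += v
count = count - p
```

v=6: >4, count = 1*2+6 = 8; p=2
v=11: >4, count = 8*2+11 = 27; p=3
v=10: >4, count = 27*2+10 = 64; p=4
v=1: not >4; p=5
v=1: not >4; p=6
v=0: not >4; p=6
v=5: >4, count = 64*2+5 = 133; p=7
v=11: >4, count = 133*2+11 = 277; p=8
count-p = 277-8 = 269

269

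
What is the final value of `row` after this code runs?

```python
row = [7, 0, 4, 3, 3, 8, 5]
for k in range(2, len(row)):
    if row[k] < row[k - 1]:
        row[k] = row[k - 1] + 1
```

k=2: 4>=0, unchanged → [7, 0, 4, 3, 3, 8, 5]
k=3: 3<4, row[3] = 4+1 = 5 → [7, 0, 4, 5, 3, 8, 5]
k=4: 3<5, row[4] = 5+1 = 6 → [7, 0, 4, 5, 6, 8, 5]
k=5: 8>=6, unchanged → [7, 0, 4, 5, 6, 8, 5]
k=6: 5<8, row[6] = 8+1 = 9 → [7, 0, 4, 5, 6, 8, 9]

[7, 0, 4, 5, 6, 8, 9]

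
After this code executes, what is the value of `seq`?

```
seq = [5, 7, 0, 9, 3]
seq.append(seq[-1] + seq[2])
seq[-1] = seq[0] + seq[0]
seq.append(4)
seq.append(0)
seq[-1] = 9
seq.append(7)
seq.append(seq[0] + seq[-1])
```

append seq[-1]+seq[2] = 3+0 = 3 → [5, 7, 0, 9, 3, 3]
seq[-1] = seq[0]+seq[0] = 5+5 = 10 → [5, 7, 0, 9, 3, 10]
append 4 → [5, 7, 0, 9, 3, 10, 4]
append 0 → [5, 7, 0, 9, 3, 10, 4, 0]
seq[-1] = 9 → [5, 7, 0, 9, 3, 10, 4, 9]
append 7 → [5, 7, 0, 9, 3, 10, 4, 9, 7]
append seq[0]+seq[-1] = 5+7 = 12 → [5, 7, 0, 9, 3, 10, 4, 9, 7, 12]

[5, 7, 0, 9, 3, 10, 4, 9, 7, 12]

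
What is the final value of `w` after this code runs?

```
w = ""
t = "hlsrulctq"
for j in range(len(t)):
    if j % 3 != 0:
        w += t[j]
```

'lsultq'

j=0: skip
j=1: add 'l' → 'l'
j=2: add 's' → 'ls'
j=3: skip
j=4: add 'u' → 'lsu'
j=5: add 'l' → 'lsul'
j=6: skip
j=7: add 't' → 'lsult'
j=8: add 'q' → 'lsultq'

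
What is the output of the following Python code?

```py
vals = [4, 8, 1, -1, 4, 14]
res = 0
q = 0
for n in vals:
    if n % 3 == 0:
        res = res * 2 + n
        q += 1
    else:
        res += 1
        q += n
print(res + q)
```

36

n=4: not %3==0, res = 0+1 = 1; q=4
n=8: not %3==0, res = 1+1 = 2; q=12
n=1: not %3==0, res = 2+1 = 3; q=13
n=-1: not %3==0, res = 3+1 = 4; q=12
n=4: not %3==0, res = 4+1 = 5; q=16
n=14: not %3==0, res = 5+1 = 6; q=30
res+q = 6+30 = 36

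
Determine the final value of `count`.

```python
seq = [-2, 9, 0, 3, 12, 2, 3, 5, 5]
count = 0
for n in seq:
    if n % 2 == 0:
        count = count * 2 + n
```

n=-2: even, count = 0*2+(-2) = -2
n=9: not even
n=0: even, count = (-2)*2+0 = -4
n=3: not even
n=12: even, count = (-4)*2+12 = 4
n=2: even, count = 4*2+2 = 10
n=3: not even
n=5: not even
n=5: not even

10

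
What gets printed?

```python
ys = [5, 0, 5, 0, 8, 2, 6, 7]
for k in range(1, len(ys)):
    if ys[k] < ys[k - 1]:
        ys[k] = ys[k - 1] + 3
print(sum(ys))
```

124

k=1: 0<5, ys[1] = 5+3 = 8 → [5, 8, 5, 0, 8, 2, 6, 7]
k=2: 5<8, ys[2] = 8+3 = 11 → [5, 8, 11, 0, 8, 2, 6, 7]
k=3: 0<11, ys[3] = 11+3 = 14 → [5, 8, 11, 14, 8, 2, 6, 7]
k=4: 8<14, ys[4] = 14+3 = 17 → [5, 8, 11, 14, 17, 2, 6, 7]
k=5: 2<17, ys[5] = 17+3 = 20 → [5, 8, 11, 14, 17, 20, 6, 7]
k=6: 6<20, ys[6] = 20+3 = 23 → [5, 8, 11, 14, 17, 20, 23, 7]
k=7: 7<23, ys[7] = 23+3 = 26 → [5, 8, 11, 14, 17, 20, 23, 26]
sum = 124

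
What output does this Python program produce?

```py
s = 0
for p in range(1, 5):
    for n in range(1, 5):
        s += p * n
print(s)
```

p=1,n=1: s = 0+1 = 1
p=1,n=2: s = 1+2 = 3
p=1,n=3: s = 3+3 = 6
p=1,n=4: s = 6+4 = 10
p=2,n=1: s = 10+2 = 12
p=2,n=2: s = 12+4 = 16
p=2,n=3: s = 16+6 = 22
p=2,n=4: s = 22+8 = 30
p=3,n=1: s = 30+3 = 33
p=3,n=2: s = 33+6 = 39
p=3,n=3: s = 39+9 = 48
p=3,n=4: s = 48+12 = 60
p=4,n=1: s = 60+4 = 64
p=4,n=2: s = 64+8 = 72
p=4,n=3: s = 72+12 = 84
p=4,n=4: s = 84+16 = 100

100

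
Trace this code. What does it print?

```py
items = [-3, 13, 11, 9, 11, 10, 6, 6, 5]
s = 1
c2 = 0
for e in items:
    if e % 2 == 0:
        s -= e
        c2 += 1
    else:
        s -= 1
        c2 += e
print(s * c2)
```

-1323

e=-3: not even, s = 1-1 = 0; c2=-3
e=13: not even, s = 0-1 = -1; c2=10
e=11: not even, s = (-1)-1 = -2; c2=21
e=9: not even, s = (-2)-1 = -3; c2=30
e=11: not even, s = (-3)-1 = -4; c2=41
e=10: even, s = (-4)-10 = -14; c2=42
e=6: even, s = (-14)-6 = -20; c2=43
e=6: even, s = (-20)-6 = -26; c2=44
e=5: not even, s = (-26)-1 = -27; c2=49
s*c2 = (-27)*49 = -1323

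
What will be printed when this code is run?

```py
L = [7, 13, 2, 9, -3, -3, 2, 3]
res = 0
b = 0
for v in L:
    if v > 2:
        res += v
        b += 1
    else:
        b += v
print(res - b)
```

v=7: >2, res = 0+7 = 7; b=1
v=13: >2, res = 7+13 = 20; b=2
v=2: not >2; b=4
v=9: >2, res = 20+9 = 29; b=5
v=-3: not >2; b=2
v=-3: not >2; b=-1
v=2: not >2; b=1
v=3: >2, res = 29+3 = 32; b=2
res-b = 32-2 = 30

30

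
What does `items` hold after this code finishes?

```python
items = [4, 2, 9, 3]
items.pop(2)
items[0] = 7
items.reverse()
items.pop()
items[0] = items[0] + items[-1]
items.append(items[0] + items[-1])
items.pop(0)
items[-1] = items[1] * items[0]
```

pop(2) removes 9 → [4, 2, 3]
items[0] = 7 → [7, 2, 3]
reverse → [3, 2, 7]
pop() removes 7 → [3, 2]
items[0] = items[0]+items[-1] = 3+2 = 5 → [5, 2]
append items[0]+items[-1] = 5+2 = 7 → [5, 2, 7]
pop(0) removes 5 → [2, 7]
items[-1] = items[1]*items[0] = 7*2 = 14 → [2, 14]

[2, 14]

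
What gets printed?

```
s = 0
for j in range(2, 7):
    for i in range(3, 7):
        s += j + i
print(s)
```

j=2,i=3: s = 0+5 = 5
j=2,i=4: s = 5+6 = 11
j=2,i=5: s = 11+7 = 18
j=2,i=6: s = 18+8 = 26
j=3,i=3: s = 26+6 = 32
j=3,i=4: s = 32+7 = 39
j=3,i=5: s = 39+8 = 47
j=3,i=6: s = 47+9 = 56
j=4,i=3: s = 56+7 = 63
j=4,i=4: s = 63+8 = 71
j=4,i=5: s = 71+9 = 80
j=4,i=6: s = 80+10 = 90
j=5,i=3: s = 90+8 = 98
j=5,i=4: s = 98+9 = 107
j=5,i=5: s = 107+10 = 117
j=5,i=6: s = 117+11 = 128
j=6,i=3: s = 128+9 = 137
j=6,i=4: s = 137+10 = 147
j=6,i=5: s = 147+11 = 158
j=6,i=6: s = 158+12 = 170

170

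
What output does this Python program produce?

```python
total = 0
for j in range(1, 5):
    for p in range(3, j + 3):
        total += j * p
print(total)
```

j=1,p=3: total = 0+3 = 3
j=2,p=3: total = 3+6 = 9
j=2,p=4: total = 9+8 = 17
j=3,p=3: total = 17+9 = 26
j=3,p=4: total = 26+12 = 38
j=3,p=5: total = 38+15 = 53
j=4,p=3: total = 53+12 = 65
j=4,p=4: total = 65+16 = 81
j=4,p=5: total = 81+20 = 101
j=4,p=6: total = 101+24 = 125

125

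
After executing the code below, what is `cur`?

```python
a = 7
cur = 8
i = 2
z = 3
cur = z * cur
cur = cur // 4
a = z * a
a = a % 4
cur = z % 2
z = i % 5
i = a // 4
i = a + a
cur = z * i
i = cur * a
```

cur = 3*8 = 24
cur = 24//4 = 6
a = 3*7 = 21
a = 21%4 = 1
cur = 3%2 = 1
z = 2%5 = 2
i = 1//4 = 0
i = 1+1 = 2
cur = 2*2 = 4
i = 4*1 = 4

4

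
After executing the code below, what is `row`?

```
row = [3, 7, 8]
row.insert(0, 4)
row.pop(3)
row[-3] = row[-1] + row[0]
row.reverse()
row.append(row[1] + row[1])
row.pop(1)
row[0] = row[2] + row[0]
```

insert 4 at 0 → [4, 3, 7, 8]
pop(3) removes 8 → [4, 3, 7]
row[-3] = row[-1]+row[0] = 7+4 = 11 → [11, 3, 7]
reverse → [7, 3, 11]
append row[1]+row[1] = 3+3 = 6 → [7, 3, 11, 6]
pop(1) removes 3 → [7, 11, 6]
row[0] = row[2]+row[0] = 6+7 = 13 → [13, 11, 6]

[13, 11, 6]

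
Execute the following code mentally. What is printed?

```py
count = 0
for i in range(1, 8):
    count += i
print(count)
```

i=1: count = 0+1 = 1
i=2: count = 1+2 = 3
i=3: count = 3+3 = 6
i=4: count = 6+4 = 10
i=5: count = 10+5 = 15
i=6: count = 15+6 = 21
i=7: count = 21+7 = 28

28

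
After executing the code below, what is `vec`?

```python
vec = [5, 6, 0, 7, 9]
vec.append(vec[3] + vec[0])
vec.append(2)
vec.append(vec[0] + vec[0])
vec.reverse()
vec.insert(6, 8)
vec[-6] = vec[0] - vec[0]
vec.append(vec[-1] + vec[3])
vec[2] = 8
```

append vec[3]+vec[0] = 7+5 = 12 → [5, 6, 0, 7, 9, 12]
append 2 → [5, 6, 0, 7, 9, 12, 2]
append vec[0]+vec[0] = 5+5 = 10 → [5, 6, 0, 7, 9, 12, 2, 10]
reverse → [10, 2, 12, 9, 7, 0, 6, 5]
insert 8 at 6 → [10, 2, 12, 9, 7, 0, 8, 6, 5]
vec[-6] = vec[0]-vec[0] = 10-10 = 0 → [10, 2, 12, 0, 7, 0, 8, 6, 5]
append vec[-1]+vec[3] = 5+0 = 5 → [10, 2, 12, 0, 7, 0, 8, 6, 5, 5]
vec[2] = 8 → [10, 2, 8, 0, 7, 0, 8, 6, 5, 5]

[10, 2, 8, 0, 7, 0, 8, 6, 5, 5]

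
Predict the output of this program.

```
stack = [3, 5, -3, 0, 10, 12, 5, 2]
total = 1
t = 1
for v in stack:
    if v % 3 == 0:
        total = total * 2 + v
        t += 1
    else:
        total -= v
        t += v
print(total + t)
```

0

v=3: %3==0, total = 1*2+3 = 5; t=2
v=5: not %3==0, total = 5-5 = 0; t=7
v=-3: %3==0, total = 0*2+(-3) = -3; t=8
v=0: %3==0, total = (-3)*2+0 = -6; t=9
v=10: not %3==0, total = (-6)-10 = -16; t=19
v=12: %3==0, total = (-16)*2+12 = -20; t=20
v=5: not %3==0, total = (-20)-5 = -25; t=25
v=2: not %3==0, total = (-25)-2 = -27; t=27
total+t = (-27)+27 = 0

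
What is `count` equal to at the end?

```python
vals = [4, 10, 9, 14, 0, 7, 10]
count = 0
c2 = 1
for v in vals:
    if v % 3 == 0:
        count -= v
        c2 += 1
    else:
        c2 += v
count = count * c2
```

-432

v=4: not %3==0; c2=5
v=10: not %3==0; c2=15
v=9: %3==0, count = 0-9 = -9; c2=16
v=14: not %3==0; c2=30
v=0: %3==0, count = (-9)-0 = -9; c2=31
v=7: not %3==0; c2=38
v=10: not %3==0; c2=48
count*c2 = (-9)*48 = -432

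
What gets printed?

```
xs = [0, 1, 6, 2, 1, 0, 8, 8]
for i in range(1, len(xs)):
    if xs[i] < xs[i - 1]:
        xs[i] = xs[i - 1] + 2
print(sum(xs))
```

i=1: 1>=0, unchanged → [0, 1, 6, 2, 1, 0, 8, 8]
i=2: 6>=1, unchanged → [0, 1, 6, 2, 1, 0, 8, 8]
i=3: 2<6, xs[3] = 6+2 = 8 → [0, 1, 6, 8, 1, 0, 8, 8]
i=4: 1<8, xs[4] = 8+2 = 10 → [0, 1, 6, 8, 10, 0, 8, 8]
i=5: 0<10, xs[5] = 10+2 = 12 → [0, 1, 6, 8, 10, 12, 8, 8]
i=6: 8<12, xs[6] = 12+2 = 14 → [0, 1, 6, 8, 10, 12, 14, 8]
i=7: 8<14, xs[7] = 14+2 = 16 → [0, 1, 6, 8, 10, 12, 14, 16]
sum = 67

67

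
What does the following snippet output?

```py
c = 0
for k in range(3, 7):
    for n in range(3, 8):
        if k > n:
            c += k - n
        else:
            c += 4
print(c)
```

k=3,n=3: not 3>3, c = 0+4 = 4
k=3,n=4: not 3>4, c = 4+4 = 8
k=3,n=5: not 3>5, c = 8+4 = 12
k=3,n=6: not 3>6, c = 12+4 = 16
k=3,n=7: not 3>7, c = 16+4 = 20
k=4,n=3: 4>3, c = 20+1 = 21
k=4,n=4: not 4>4, c = 21+4 = 25
k=4,n=5: not 4>5, c = 25+4 = 29
k=4,n=6: not 4>6, c = 29+4 = 33
k=4,n=7: not 4>7, c = 33+4 = 37
k=5,n=3: 5>3, c = 37+2 = 39
k=5,n=4: 5>4, c = 39+1 = 40
k=5,n=5: not 5>5, c = 40+4 = 44
k=5,n=6: not 5>6, c = 44+4 = 48
k=5,n=7: not 5>7, c = 48+4 = 52
k=6,n=3: 6>3, c = 52+3 = 55
k=6,n=4: 6>4, c = 55+2 = 57
k=6,n=5: 6>5, c = 57+1 = 58
k=6,n=6: not 6>6, c = 58+4 = 62
k=6,n=7: not 6>7, c = 62+4 = 66

66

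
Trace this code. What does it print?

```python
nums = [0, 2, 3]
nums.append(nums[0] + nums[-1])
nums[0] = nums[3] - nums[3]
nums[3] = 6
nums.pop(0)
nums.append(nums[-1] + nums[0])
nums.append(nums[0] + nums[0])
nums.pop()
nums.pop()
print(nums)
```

[2, 3, 6]

append nums[0]+nums[-1] = 0+3 = 3 → [0, 2, 3, 3]
nums[0] = nums[3]-nums[3] = 3-3 = 0 → [0, 2, 3, 3]
nums[3] = 6 → [0, 2, 3, 6]
pop(0) removes 0 → [2, 3, 6]
append nums[-1]+nums[0] = 6+2 = 8 → [2, 3, 6, 8]
append nums[0]+nums[0] = 2+2 = 4 → [2, 3, 6, 8, 4]
pop() removes 4 → [2, 3, 6, 8]
pop() removes 8 → [2, 3, 6]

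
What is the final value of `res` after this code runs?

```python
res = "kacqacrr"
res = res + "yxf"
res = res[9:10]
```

+ 'yxf' → 'kacqacrryxf'
slice [9:10] → 'x'

'x'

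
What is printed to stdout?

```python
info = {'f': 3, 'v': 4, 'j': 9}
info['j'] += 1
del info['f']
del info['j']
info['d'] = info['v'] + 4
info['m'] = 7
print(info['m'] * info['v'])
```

28

info['j'] = 9+1 = 10 → {'f': 3, 'v': 4, 'j': 10}
del 'f' → {'v': 4, 'j': 10}
del 'j' → {'v': 4}
info['d'] = info['v']+4 = 8 → {'v': 4, 'd': 8}
info['m'] = 7 → {'v': 4, 'd': 8, 'm': 7}
info['m']*info['v'] = 7*4 = 28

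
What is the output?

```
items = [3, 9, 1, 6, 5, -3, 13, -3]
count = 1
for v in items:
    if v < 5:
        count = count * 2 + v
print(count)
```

35

v=3: <5, count = 1*2+3 = 5
v=9: not <5
v=1: <5, count = 5*2+1 = 11
v=6: not <5
v=5: not <5
v=-3: <5, count = 11*2+(-3) = 19
v=13: not <5
v=-3: <5, count = 19*2+(-3) = 35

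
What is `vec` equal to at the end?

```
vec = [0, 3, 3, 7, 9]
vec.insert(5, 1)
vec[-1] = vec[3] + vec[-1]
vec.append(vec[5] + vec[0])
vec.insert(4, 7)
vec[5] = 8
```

[0, 3, 3, 7, 7, 8, 8, 8]

insert 1 at 5 → [0, 3, 3, 7, 9, 1]
vec[-1] = vec[3]+vec[-1] = 7+1 = 8 → [0, 3, 3, 7, 9, 8]
append vec[5]+vec[0] = 8+0 = 8 → [0, 3, 3, 7, 9, 8, 8]
insert 7 at 4 → [0, 3, 3, 7, 7, 9, 8, 8]
vec[5] = 8 → [0, 3, 3, 7, 7, 8, 8, 8]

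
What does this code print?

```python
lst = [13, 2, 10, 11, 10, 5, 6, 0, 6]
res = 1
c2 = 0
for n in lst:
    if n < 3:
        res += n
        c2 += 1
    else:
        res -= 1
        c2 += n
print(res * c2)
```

-252

n=13: not <3, res = 1-1 = 0; c2=13
n=2: <3, res = 0+2 = 2; c2=14
n=10: not <3, res = 2-1 = 1; c2=24
n=11: not <3, res = 1-1 = 0; c2=35
n=10: not <3, res = 0-1 = -1; c2=45
n=5: not <3, res = (-1)-1 = -2; c2=50
n=6: not <3, res = (-2)-1 = -3; c2=56
n=0: <3, res = (-3)+0 = -3; c2=57
n=6: not <3, res = (-3)-1 = -4; c2=63
res*c2 = (-4)*63 = -252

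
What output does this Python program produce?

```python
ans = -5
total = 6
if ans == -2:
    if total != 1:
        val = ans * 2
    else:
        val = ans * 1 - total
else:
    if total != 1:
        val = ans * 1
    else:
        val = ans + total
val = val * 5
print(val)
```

-25

ans=-5, total=6
ans == -2 is False; total != 1 is True
→ val = ans * 1 = -5
val = (-5)*5 = -25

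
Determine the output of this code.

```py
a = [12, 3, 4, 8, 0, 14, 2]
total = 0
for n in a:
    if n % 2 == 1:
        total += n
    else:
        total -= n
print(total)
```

-37

n=12: not odd, total = 0-12 = -12
n=3: odd, total = (-12)+3 = -9
n=4: not odd, total = (-9)-4 = -13
n=8: not odd, total = (-13)-8 = -21
n=0: not odd, total = (-21)-0 = -21
n=14: not odd, total = (-21)-14 = -35
n=2: not odd, total = (-35)-2 = -37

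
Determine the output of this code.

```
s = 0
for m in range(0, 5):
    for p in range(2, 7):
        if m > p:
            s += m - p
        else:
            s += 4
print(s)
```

92

m=0,p=2: not 0>2, s = 0+4 = 4
m=0,p=3: not 0>3, s = 4+4 = 8
m=0,p=4: not 0>4, s = 8+4 = 12
m=0,p=5: not 0>5, s = 12+4 = 16
m=0,p=6: not 0>6, s = 16+4 = 20
m=1,p=2: not 1>2, s = 20+4 = 24
m=1,p=3: not 1>3, s = 24+4 = 28
m=1,p=4: not 1>4, s = 28+4 = 32
m=1,p=5: not 1>5, s = 32+4 = 36
m=1,p=6: not 1>6, s = 36+4 = 40
m=2,p=2: not 2>2, s = 40+4 = 44
m=2,p=3: not 2>3, s = 44+4 = 48
m=2,p=4: not 2>4, s = 48+4 = 52
m=2,p=5: not 2>5, s = 52+4 = 56
m=2,p=6: not 2>6, s = 56+4 = 60
m=3,p=2: 3>2, s = 60+1 = 61
m=3,p=3: not 3>3, s = 61+4 = 65
m=3,p=4: not 3>4, s = 65+4 = 69
m=3,p=5: not 3>5, s = 69+4 = 73
m=3,p=6: not 3>6, s = 73+4 = 77
m=4,p=2: 4>2, s = 77+2 = 79
m=4,p=3: 4>3, s = 79+1 = 80
m=4,p=4: not 4>4, s = 80+4 = 84
m=4,p=5: not 4>5, s = 84+4 = 88
m=4,p=6: not 4>6, s = 88+4 = 92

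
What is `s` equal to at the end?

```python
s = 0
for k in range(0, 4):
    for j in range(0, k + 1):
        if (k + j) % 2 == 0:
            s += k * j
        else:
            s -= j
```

k=0,j=0: even sum, s = 0+0 = 0
k=1,j=0: odd sum, s = 0-0 = 0
k=1,j=1: even sum, s = 0+1 = 1
k=2,j=0: even sum, s = 1+0 = 1
k=2,j=1: odd sum, s = 1-1 = 0
k=2,j=2: even sum, s = 0+4 = 4
k=3,j=0: odd sum, s = 4-0 = 4
k=3,j=1: even sum, s = 4+3 = 7
k=3,j=2: odd sum, s = 7-2 = 5
k=3,j=3: even sum, s = 5+9 = 14

14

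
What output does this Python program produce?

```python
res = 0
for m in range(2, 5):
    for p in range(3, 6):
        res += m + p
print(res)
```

m=2,p=3: res = 0+5 = 5
m=2,p=4: res = 5+6 = 11
m=2,p=5: res = 11+7 = 18
m=3,p=3: res = 18+6 = 24
m=3,p=4: res = 24+7 = 31
m=3,p=5: res = 31+8 = 39
m=4,p=3: res = 39+7 = 46
m=4,p=4: res = 46+8 = 54
m=4,p=5: res = 54+9 = 63

63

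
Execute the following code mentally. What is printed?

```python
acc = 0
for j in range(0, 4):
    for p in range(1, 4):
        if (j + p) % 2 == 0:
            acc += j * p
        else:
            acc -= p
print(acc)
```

j=0,p=1: odd sum, acc = 0-1 = -1
j=0,p=2: even sum, acc = (-1)+0 = -1
j=0,p=3: odd sum, acc = (-1)-3 = -4
j=1,p=1: even sum, acc = (-4)+1 = -3
j=1,p=2: odd sum, acc = (-3)-2 = -5
j=1,p=3: even sum, acc = (-5)+3 = -2
j=2,p=1: odd sum, acc = (-2)-1 = -3
j=2,p=2: even sum, acc = (-3)+4 = 1
j=2,p=3: odd sum, acc = 1-3 = -2
j=3,p=1: even sum, acc = (-2)+3 = 1
j=3,p=2: odd sum, acc = 1-2 = -1
j=3,p=3: even sum, acc = (-1)+9 = 8

8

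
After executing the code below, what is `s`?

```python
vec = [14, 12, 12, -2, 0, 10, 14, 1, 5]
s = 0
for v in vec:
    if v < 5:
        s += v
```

v=14: not <5
v=12: not <5
v=12: not <5
v=-2: <5, s = 0+(-2) = -2
v=0: <5, s = (-2)+0 = -2
v=10: not <5
v=14: not <5
v=1: <5, s = (-2)+1 = -1
v=5: not <5

-1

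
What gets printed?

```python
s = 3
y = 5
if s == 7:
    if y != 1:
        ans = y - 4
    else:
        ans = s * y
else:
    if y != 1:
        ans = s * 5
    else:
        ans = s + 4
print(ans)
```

15

s=3, y=5
s == 7 is False; y != 1 is True
→ ans = s * 5 = 15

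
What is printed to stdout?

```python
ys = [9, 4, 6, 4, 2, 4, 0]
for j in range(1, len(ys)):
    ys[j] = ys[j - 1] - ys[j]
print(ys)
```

j=1: ys[1] = 9-4 = 5 → [9, 5, 6, 4, 2, 4, 0]
j=2: ys[2] = 5-6 = -1 → [9, 5, -1, 4, 2, 4, 0]
j=3: ys[3] = (-1)-4 = -5 → [9, 5, -1, -5, 2, 4, 0]
j=4: ys[4] = (-5)-2 = -7 → [9, 5, -1, -5, -7, 4, 0]
j=5: ys[5] = (-7)-4 = -11 → [9, 5, -1, -5, -7, -11, 0]
j=6: ys[6] = (-11)-0 = -11 → [9, 5, -1, -5, -7, -11, -11]

[9, 5, -1, -5, -7, -11, -11]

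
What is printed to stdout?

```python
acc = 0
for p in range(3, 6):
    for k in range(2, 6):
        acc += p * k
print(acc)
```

168

p=3,k=2: acc = 0+6 = 6
p=3,k=3: acc = 6+9 = 15
p=3,k=4: acc = 15+12 = 27
p=3,k=5: acc = 27+15 = 42
p=4,k=2: acc = 42+8 = 50
p=4,k=3: acc = 50+12 = 62
p=4,k=4: acc = 62+16 = 78
p=4,k=5: acc = 78+20 = 98
p=5,k=2: acc = 98+10 = 108
p=5,k=3: acc = 108+15 = 123
p=5,k=4: acc = 123+20 = 143
p=5,k=5: acc = 143+25 = 168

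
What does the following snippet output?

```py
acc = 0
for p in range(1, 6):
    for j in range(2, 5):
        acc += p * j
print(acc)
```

135

p=1,j=2: acc = 0+2 = 2
p=1,j=3: acc = 2+3 = 5
p=1,j=4: acc = 5+4 = 9
p=2,j=2: acc = 9+4 = 13
p=2,j=3: acc = 13+6 = 19
p=2,j=4: acc = 19+8 = 27
p=3,j=2: acc = 27+6 = 33
p=3,j=3: acc = 33+9 = 42
p=3,j=4: acc = 42+12 = 54
p=4,j=2: acc = 54+8 = 62
p=4,j=3: acc = 62+12 = 74
p=4,j=4: acc = 74+16 = 90
p=5,j=2: acc = 90+10 = 100
p=5,j=3: acc = 100+15 = 115
p=5,j=4: acc = 115+20 = 135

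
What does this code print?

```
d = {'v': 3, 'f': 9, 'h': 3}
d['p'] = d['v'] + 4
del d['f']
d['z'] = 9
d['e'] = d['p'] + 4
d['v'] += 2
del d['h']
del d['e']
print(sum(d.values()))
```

21

d['p'] = d['v']+4 = 7 → {'v': 3, 'f': 9, 'h': 3, 'p': 7}
del 'f' → {'v': 3, 'h': 3, 'p': 7}
d['z'] = 9 → {'v': 3, 'h': 3, 'p': 7, 'z': 9}
d['e'] = d['p']+4 = 11 → {'v': 3, 'h': 3, 'p': 7, 'z': 9, 'e': 11}
d['v'] = 3+2 = 5 → {'v': 5, 'h': 3, 'p': 7, 'z': 9, 'e': 11}
del 'h' → {'v': 5, 'p': 7, 'z': 9, 'e': 11}
del 'e' → {'v': 5, 'p': 7, 'z': 9}
sum of values = 21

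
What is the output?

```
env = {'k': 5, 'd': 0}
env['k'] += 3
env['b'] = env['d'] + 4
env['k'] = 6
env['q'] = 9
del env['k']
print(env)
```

{'d': 0, 'b': 4, 'q': 9}

env['k'] = 5+3 = 8 → {'k': 8, 'd': 0}
env['b'] = env['d']+4 = 4 → {'k': 8, 'd': 0, 'b': 4}
env['k'] = 6 → {'k': 6, 'd': 0, 'b': 4}
env['q'] = 9 → {'k': 6, 'd': 0, 'b': 4, 'q': 9}
del 'k' → {'d': 0, 'b': 4, 'q': 9}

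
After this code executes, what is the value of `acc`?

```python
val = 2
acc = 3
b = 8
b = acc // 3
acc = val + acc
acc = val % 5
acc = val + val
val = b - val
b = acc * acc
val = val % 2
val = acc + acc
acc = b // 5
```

3

b = 3//3 = 1
acc = 2+3 = 5
acc = 2%5 = 2
acc = 2+2 = 4
val = 1-2 = -1
b = 4*4 = 16
val = (-1)%2 = 1
val = 4+4 = 8
acc = 16//5 = 3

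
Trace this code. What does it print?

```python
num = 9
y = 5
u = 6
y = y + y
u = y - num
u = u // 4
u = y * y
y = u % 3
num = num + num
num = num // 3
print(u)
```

y = 5+5 = 10
u = 10-9 = 1
u = 1//4 = 0
u = 10*10 = 100
y = 100%3 = 1
num = 9+9 = 18
num = 18//3 = 6

100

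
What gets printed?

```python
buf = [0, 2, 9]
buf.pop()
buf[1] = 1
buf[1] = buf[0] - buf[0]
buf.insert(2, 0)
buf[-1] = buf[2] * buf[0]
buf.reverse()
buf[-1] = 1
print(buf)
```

pop() removes 9 → [0, 2]
buf[1] = 1 → [0, 1]
buf[1] = buf[0]-buf[0] = 0-0 = 0 → [0, 0]
insert 0 at 2 → [0, 0, 0]
buf[-1] = buf[2]*buf[0] = 0*0 = 0 → [0, 0, 0]
reverse → [0, 0, 0]
buf[-1] = 1 → [0, 0, 1]

[0, 0, 1]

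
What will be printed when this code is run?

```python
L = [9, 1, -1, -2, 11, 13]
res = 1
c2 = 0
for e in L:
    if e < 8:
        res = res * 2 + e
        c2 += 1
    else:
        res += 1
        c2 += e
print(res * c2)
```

e=9: not <8, res = 1+1 = 2; c2=9
e=1: <8, res = 2*2+1 = 5; c2=10
e=-1: <8, res = 5*2+(-1) = 9; c2=11
e=-2: <8, res = 9*2+(-2) = 16; c2=12
e=11: not <8, res = 16+1 = 17; c2=23
e=13: not <8, res = 17+1 = 18; c2=36
res*c2 = 18*36 = 648

648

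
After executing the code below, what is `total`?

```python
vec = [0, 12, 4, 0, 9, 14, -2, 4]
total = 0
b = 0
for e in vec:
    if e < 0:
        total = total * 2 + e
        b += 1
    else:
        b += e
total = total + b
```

42

e=0: not <0; b=0
e=12: not <0; b=12
e=4: not <0; b=16
e=0: not <0; b=16
e=9: not <0; b=25
e=14: not <0; b=39
e=-2: <0, total = 0*2+(-2) = -2; b=40
e=4: not <0; b=44
total+b = (-2)+44 = 42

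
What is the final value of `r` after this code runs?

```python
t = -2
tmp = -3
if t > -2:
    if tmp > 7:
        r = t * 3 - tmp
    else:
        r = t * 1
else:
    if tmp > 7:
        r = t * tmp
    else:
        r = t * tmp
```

6

t=-2, tmp=-3
t > -2 is False; tmp > 7 is False
→ r = t * tmp = 6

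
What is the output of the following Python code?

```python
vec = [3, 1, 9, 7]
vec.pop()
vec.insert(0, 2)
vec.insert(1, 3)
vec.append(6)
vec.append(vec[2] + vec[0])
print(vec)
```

[2, 3, 3, 1, 9, 6, 5]

pop() removes 7 → [3, 1, 9]
insert 2 at 0 → [2, 3, 1, 9]
insert 3 at 1 → [2, 3, 3, 1, 9]
append 6 → [2, 3, 3, 1, 9, 6]
append vec[2]+vec[0] = 3+2 = 5 → [2, 3, 3, 1, 9, 6, 5]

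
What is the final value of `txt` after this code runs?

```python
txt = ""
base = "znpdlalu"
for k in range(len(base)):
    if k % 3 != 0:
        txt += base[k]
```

'nplau'

k=0: skip
k=1: add 'n' → 'n'
k=2: add 'p' → 'np'
k=3: skip
k=4: add 'l' → 'npl'
k=5: add 'a' → 'npla'
k=6: skip
k=7: add 'u' → 'nplau'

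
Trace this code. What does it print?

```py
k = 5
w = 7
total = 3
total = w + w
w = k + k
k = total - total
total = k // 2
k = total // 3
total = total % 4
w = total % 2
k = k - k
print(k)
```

0

total = 7+7 = 14
w = 5+5 = 10
k = 14-14 = 0
total = 0//2 = 0
k = 0//3 = 0
total = 0%4 = 0
w = 0%2 = 0
k = 0-0 = 0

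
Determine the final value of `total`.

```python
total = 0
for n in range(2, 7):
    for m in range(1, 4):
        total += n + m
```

n=2,m=1: total = 0+3 = 3
n=2,m=2: total = 3+4 = 7
n=2,m=3: total = 7+5 = 12
n=3,m=1: total = 12+4 = 16
n=3,m=2: total = 16+5 = 21
n=3,m=3: total = 21+6 = 27
n=4,m=1: total = 27+5 = 32
n=4,m=2: total = 32+6 = 38
n=4,m=3: total = 38+7 = 45
n=5,m=1: total = 45+6 = 51
n=5,m=2: total = 51+7 = 58
n=5,m=3: total = 58+8 = 66
n=6,m=1: total = 66+7 = 73
n=6,m=2: total = 73+8 = 81
n=6,m=3: total = 81+9 = 90

90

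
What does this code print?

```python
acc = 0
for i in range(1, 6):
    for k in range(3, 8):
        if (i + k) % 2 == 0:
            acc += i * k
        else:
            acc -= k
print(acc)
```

i=1,k=3: even sum, acc = 0+3 = 3
i=1,k=4: odd sum, acc = 3-4 = -1
i=1,k=5: even sum, acc = (-1)+5 = 4
i=1,k=6: odd sum, acc = 4-6 = -2
i=1,k=7: even sum, acc = (-2)+7 = 5
i=2,k=3: odd sum, acc = 5-3 = 2
i=2,k=4: even sum, acc = 2+8 = 10
i=2,k=5: odd sum, acc = 10-5 = 5
i=2,k=6: even sum, acc = 5+12 = 17
i=2,k=7: odd sum, acc = 17-7 = 10
i=3,k=3: even sum, acc = 10+9 = 19
i=3,k=4: odd sum, acc = 19-4 = 15
i=3,k=5: even sum, acc = 15+15 = 30
i=3,k=6: odd sum, acc = 30-6 = 24
i=3,k=7: even sum, acc = 24+21 = 45
i=4,k=3: odd sum, acc = 45-3 = 42
i=4,k=4: even sum, acc = 42+16 = 58
i=4,k=5: odd sum, acc = 58-5 = 53
i=4,k=6: even sum, acc = 53+24 = 77
i=4,k=7: odd sum, acc = 77-7 = 70
i=5,k=3: even sum, acc = 70+15 = 85
i=5,k=4: odd sum, acc = 85-4 = 81
i=5,k=5: even sum, acc = 81+25 = 106
i=5,k=6: odd sum, acc = 106-6 = 100
i=5,k=7: even sum, acc = 100+35 = 135

135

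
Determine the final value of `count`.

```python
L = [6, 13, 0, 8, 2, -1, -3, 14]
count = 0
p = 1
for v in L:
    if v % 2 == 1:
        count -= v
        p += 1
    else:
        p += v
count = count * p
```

-306

v=6: not odd; p=7
v=13: odd, count = 0-13 = -13; p=8
v=0: not odd; p=8
v=8: not odd; p=16
v=2: not odd; p=18
v=-1: odd, count = (-13)-(-1) = -12; p=19
v=-3: odd, count = (-12)-(-3) = -9; p=20
v=14: not odd; p=34
count*p = (-9)*34 = -306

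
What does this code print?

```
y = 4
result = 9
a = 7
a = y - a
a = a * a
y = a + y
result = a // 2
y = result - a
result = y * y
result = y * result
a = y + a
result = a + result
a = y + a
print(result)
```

-121

a = 4-7 = -3
a = (-3)*(-3) = 9
y = 9+4 = 13
result = 9//2 = 4
y = 4-9 = -5
result = (-5)*(-5) = 25
result = (-5)*25 = -125
a = (-5)+9 = 4
result = 4+(-125) = -121
a = (-5)+4 = -1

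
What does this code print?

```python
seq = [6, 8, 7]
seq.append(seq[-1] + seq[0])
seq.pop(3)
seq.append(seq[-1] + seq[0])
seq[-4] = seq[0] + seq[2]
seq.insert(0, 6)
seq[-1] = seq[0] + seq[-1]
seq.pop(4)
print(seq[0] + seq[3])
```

append seq[-1]+seq[0] = 7+6 = 13 → [6, 8, 7, 13]
pop(3) removes 13 → [6, 8, 7]
append seq[-1]+seq[0] = 7+6 = 13 → [6, 8, 7, 13]
seq[-4] = seq[0]+seq[2] = 6+7 = 13 → [13, 8, 7, 13]
insert 6 at 0 → [6, 13, 8, 7, 13]
seq[-1] = seq[0]+seq[-1] = 6+13 = 19 → [6, 13, 8, 7, 19]
pop(4) removes 19 → [6, 13, 8, 7]
seq[0]+seq[3] = 6+7 = 13

13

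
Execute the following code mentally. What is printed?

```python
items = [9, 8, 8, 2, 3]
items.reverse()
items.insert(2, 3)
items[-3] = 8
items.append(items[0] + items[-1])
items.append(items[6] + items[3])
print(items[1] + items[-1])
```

22

reverse → [3, 2, 8, 8, 9]
insert 3 at 2 → [3, 2, 3, 8, 8, 9]
items[-3] = 8 → [3, 2, 3, 8, 8, 9]
append items[0]+items[-1] = 3+9 = 12 → [3, 2, 3, 8, 8, 9, 12]
append items[6]+items[3] = 12+8 = 20 → [3, 2, 3, 8, 8, 9, 12, 20]
items[1]+items[-1] = 2+20 = 22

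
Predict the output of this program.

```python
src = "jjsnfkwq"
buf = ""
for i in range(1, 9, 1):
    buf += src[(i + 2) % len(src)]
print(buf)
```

nfkwqjjs

i=1: add src[3]='n' → 'n'
i=2: add src[4]='f' → 'nf'
i=3: add src[5]='k' → 'nfk'
i=4: add src[6]='w' → 'nfkw'
i=5: add src[7]='q' → 'nfkwq'
i=6: add src[0]='j' → 'nfkwqj'
i=7: add src[1]='j' → 'nfkwqjj'
i=8: add src[2]='s' → 'nfkwqjjs'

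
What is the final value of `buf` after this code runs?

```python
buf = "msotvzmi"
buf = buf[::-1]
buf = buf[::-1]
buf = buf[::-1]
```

'imzvtosm'

reverse → 'imzvtosm'
reverse → 'msotvzmi'
reverse → 'imzvtosm'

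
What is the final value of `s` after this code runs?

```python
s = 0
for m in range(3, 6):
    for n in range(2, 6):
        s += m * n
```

m=3,n=2: s = 0+6 = 6
m=3,n=3: s = 6+9 = 15
m=3,n=4: s = 15+12 = 27
m=3,n=5: s = 27+15 = 42
m=4,n=2: s = 42+8 = 50
m=4,n=3: s = 50+12 = 62
m=4,n=4: s = 62+16 = 78
m=4,n=5: s = 78+20 = 98
m=5,n=2: s = 98+10 = 108
m=5,n=3: s = 108+15 = 123
m=5,n=4: s = 123+20 = 143
m=5,n=5: s = 143+25 = 168

168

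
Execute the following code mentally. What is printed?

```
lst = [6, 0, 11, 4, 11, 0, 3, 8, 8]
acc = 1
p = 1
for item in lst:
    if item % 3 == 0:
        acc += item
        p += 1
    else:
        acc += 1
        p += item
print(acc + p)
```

62

item=6: %3==0, acc = 1+6 = 7; p=2
item=0: %3==0, acc = 7+0 = 7; p=3
item=11: not %3==0, acc = 7+1 = 8; p=14
item=4: not %3==0, acc = 8+1 = 9; p=18
item=11: not %3==0, acc = 9+1 = 10; p=29
item=0: %3==0, acc = 10+0 = 10; p=30
item=3: %3==0, acc = 10+3 = 13; p=31
item=8: not %3==0, acc = 13+1 = 14; p=39
item=8: not %3==0, acc = 14+1 = 15; p=47
acc+p = 15+47 = 62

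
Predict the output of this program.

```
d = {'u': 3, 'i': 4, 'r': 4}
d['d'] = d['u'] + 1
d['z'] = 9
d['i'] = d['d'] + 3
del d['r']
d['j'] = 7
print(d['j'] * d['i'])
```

d['d'] = d['u']+1 = 4 → {'u': 3, 'i': 4, 'r': 4, 'd': 4}
d['z'] = 9 → {'u': 3, 'i': 4, 'r': 4, 'd': 4, 'z': 9}
d['i'] = d['d']+3 = 7 → {'u': 3, 'i': 7, 'r': 4, 'd': 4, 'z': 9}
del 'r' → {'u': 3, 'i': 7, 'd': 4, 'z': 9}
d['j'] = 7 → {'u': 3, 'i': 7, 'd': 4, 'z': 9, 'j': 7}
d['j']*d['i'] = 7*7 = 49

49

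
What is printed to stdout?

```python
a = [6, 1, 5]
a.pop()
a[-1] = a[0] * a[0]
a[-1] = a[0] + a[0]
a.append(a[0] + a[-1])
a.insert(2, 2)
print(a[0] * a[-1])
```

pop() removes 5 → [6, 1]
a[-1] = a[0]*a[0] = 6*6 = 36 → [6, 36]
a[-1] = a[0]+a[0] = 6+6 = 12 → [6, 12]
append a[0]+a[-1] = 6+12 = 18 → [6, 12, 18]
insert 2 at 2 → [6, 12, 2, 18]
a[0]*a[-1] = 6*18 = 108

108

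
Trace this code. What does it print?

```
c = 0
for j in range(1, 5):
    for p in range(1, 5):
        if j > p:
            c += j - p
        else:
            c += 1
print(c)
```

j=1,p=1: not 1>1, c = 0+1 = 1
j=1,p=2: not 1>2, c = 1+1 = 2
j=1,p=3: not 1>3, c = 2+1 = 3
j=1,p=4: not 1>4, c = 3+1 = 4
j=2,p=1: 2>1, c = 4+1 = 5
j=2,p=2: not 2>2, c = 5+1 = 6
j=2,p=3: not 2>3, c = 6+1 = 7
j=2,p=4: not 2>4, c = 7+1 = 8
j=3,p=1: 3>1, c = 8+2 = 10
j=3,p=2: 3>2, c = 10+1 = 11
j=3,p=3: not 3>3, c = 11+1 = 12
j=3,p=4: not 3>4, c = 12+1 = 13
j=4,p=1: 4>1, c = 13+3 = 16
j=4,p=2: 4>2, c = 16+2 = 18
j=4,p=3: 4>3, c = 18+1 = 19
j=4,p=4: not 4>4, c = 19+1 = 20

20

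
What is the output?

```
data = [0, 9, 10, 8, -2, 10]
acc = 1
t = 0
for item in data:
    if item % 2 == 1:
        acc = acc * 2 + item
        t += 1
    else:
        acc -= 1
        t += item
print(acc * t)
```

item=0: not odd, acc = 1-1 = 0; t=0
item=9: odd, acc = 0*2+9 = 9; t=1
item=10: not odd, acc = 9-1 = 8; t=11
item=8: not odd, acc = 8-1 = 7; t=19
item=-2: not odd, acc = 7-1 = 6; t=17
item=10: not odd, acc = 6-1 = 5; t=27
acc*t = 5*27 = 135

135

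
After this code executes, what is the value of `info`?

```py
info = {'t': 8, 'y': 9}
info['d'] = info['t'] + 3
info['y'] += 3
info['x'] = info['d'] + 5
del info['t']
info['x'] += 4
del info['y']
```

{'d': 11, 'x': 20}

info['d'] = info['t']+3 = 11 → {'t': 8, 'y': 9, 'd': 11}
info['y'] = 9+3 = 12 → {'t': 8, 'y': 12, 'd': 11}
info['x'] = info['d']+5 = 16 → {'t': 8, 'y': 12, 'd': 11, 'x': 16}
del 't' → {'y': 12, 'd': 11, 'x': 16}
info['x'] = 16+4 = 20 → {'y': 12, 'd': 11, 'x': 20}
del 'y' → {'d': 11, 'x': 20}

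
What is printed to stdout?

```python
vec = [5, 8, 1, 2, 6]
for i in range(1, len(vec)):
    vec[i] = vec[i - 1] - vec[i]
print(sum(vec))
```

i=1: vec[1] = 5-8 = -3 → [5, -3, 1, 2, 6]
i=2: vec[2] = (-3)-1 = -4 → [5, -3, -4, 2, 6]
i=3: vec[3] = (-4)-2 = -6 → [5, -3, -4, -6, 6]
i=4: vec[4] = (-6)-6 = -12 → [5, -3, -4, -6, -12]
sum = -20

-20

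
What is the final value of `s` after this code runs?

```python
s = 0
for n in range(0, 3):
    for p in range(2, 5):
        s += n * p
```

n=0,p=2: s = 0+0 = 0
n=0,p=3: s = 0+0 = 0
n=0,p=4: s = 0+0 = 0
n=1,p=2: s = 0+2 = 2
n=1,p=3: s = 2+3 = 5
n=1,p=4: s = 5+4 = 9
n=2,p=2: s = 9+4 = 13
n=2,p=3: s = 13+6 = 19
n=2,p=4: s = 19+8 = 27

27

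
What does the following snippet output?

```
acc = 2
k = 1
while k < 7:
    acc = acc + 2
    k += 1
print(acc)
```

14

k=1: acc = 2+2 = 4
k=2: acc = 4+2 = 6
k=3: acc = 6+2 = 8
k=4: acc = 8+2 = 10
k=5: acc = 10+2 = 12
k=6: acc = 12+2 = 14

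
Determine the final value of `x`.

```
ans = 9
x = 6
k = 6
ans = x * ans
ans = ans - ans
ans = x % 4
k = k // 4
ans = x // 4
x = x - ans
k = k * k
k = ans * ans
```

5

ans = 6*9 = 54
ans = 54-54 = 0
ans = 6%4 = 2
k = 6//4 = 1
ans = 6//4 = 1
x = 6-1 = 5
k = 1*1 = 1
k = 1*1 = 1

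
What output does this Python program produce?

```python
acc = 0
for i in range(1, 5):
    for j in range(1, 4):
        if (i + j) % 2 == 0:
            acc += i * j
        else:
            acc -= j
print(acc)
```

i=1,j=1: even sum, acc = 0+1 = 1
i=1,j=2: odd sum, acc = 1-2 = -1
i=1,j=3: even sum, acc = (-1)+3 = 2
i=2,j=1: odd sum, acc = 2-1 = 1
i=2,j=2: even sum, acc = 1+4 = 5
i=2,j=3: odd sum, acc = 5-3 = 2
i=3,j=1: even sum, acc = 2+3 = 5
i=3,j=2: odd sum, acc = 5-2 = 3
i=3,j=3: even sum, acc = 3+9 = 12
i=4,j=1: odd sum, acc = 12-1 = 11
i=4,j=2: even sum, acc = 11+8 = 19
i=4,j=3: odd sum, acc = 19-3 = 16

16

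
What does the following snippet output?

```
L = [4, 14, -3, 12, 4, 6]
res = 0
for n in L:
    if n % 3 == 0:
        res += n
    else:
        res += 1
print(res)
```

n=4: not %3==0, res = 0+1 = 1
n=14: not %3==0, res = 1+1 = 2
n=-3: %3==0, res = 2+(-3) = -1
n=12: %3==0, res = (-1)+12 = 11
n=4: not %3==0, res = 11+1 = 12
n=6: %3==0, res = 12+6 = 18

18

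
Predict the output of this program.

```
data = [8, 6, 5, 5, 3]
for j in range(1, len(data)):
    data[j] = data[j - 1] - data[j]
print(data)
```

[8, 2, -3, -8, -11]

j=1: data[1] = 8-6 = 2 → [8, 2, 5, 5, 3]
j=2: data[2] = 2-5 = -3 → [8, 2, -3, 5, 3]
j=3: data[3] = (-3)-5 = -8 → [8, 2, -3, -8, 3]
j=4: data[4] = (-8)-3 = -11 → [8, 2, -3, -8, -11]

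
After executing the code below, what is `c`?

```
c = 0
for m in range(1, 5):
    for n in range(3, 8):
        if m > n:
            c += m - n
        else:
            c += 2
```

39

m=1,n=3: not 1>3, c = 0+2 = 2
m=1,n=4: not 1>4, c = 2+2 = 4
m=1,n=5: not 1>5, c = 4+2 = 6
m=1,n=6: not 1>6, c = 6+2 = 8
m=1,n=7: not 1>7, c = 8+2 = 10
m=2,n=3: not 2>3, c = 10+2 = 12
m=2,n=4: not 2>4, c = 12+2 = 14
m=2,n=5: not 2>5, c = 14+2 = 16
m=2,n=6: not 2>6, c = 16+2 = 18
m=2,n=7: not 2>7, c = 18+2 = 20
m=3,n=3: not 3>3, c = 20+2 = 22
m=3,n=4: not 3>4, c = 22+2 = 24
m=3,n=5: not 3>5, c = 24+2 = 26
m=3,n=6: not 3>6, c = 26+2 = 28
m=3,n=7: not 3>7, c = 28+2 = 30
m=4,n=3: 4>3, c = 30+1 = 31
m=4,n=4: not 4>4, c = 31+2 = 33
m=4,n=5: not 4>5, c = 33+2 = 35
m=4,n=6: not 4>6, c = 35+2 = 37
m=4,n=7: not 4>7, c = 37+2 = 39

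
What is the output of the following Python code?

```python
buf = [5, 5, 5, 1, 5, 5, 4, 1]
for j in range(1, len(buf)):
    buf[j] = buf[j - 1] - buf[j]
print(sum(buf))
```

-74

j=1: buf[1] = 5-5 = 0 → [5, 0, 5, 1, 5, 5, 4, 1]
j=2: buf[2] = 0-5 = -5 → [5, 0, -5, 1, 5, 5, 4, 1]
j=3: buf[3] = (-5)-1 = -6 → [5, 0, -5, -6, 5, 5, 4, 1]
j=4: buf[4] = (-6)-5 = -11 → [5, 0, -5, -6, -11, 5, 4, 1]
j=5: buf[5] = (-11)-5 = -16 → [5, 0, -5, -6, -11, -16, 4, 1]
j=6: buf[6] = (-16)-4 = -20 → [5, 0, -5, -6, -11, -16, -20, 1]
j=7: buf[7] = (-20)-1 = -21 → [5, 0, -5, -6, -11, -16, -20, -21]
sum = -74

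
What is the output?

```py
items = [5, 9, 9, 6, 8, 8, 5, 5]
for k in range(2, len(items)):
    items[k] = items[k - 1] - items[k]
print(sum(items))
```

-87

k=2: items[2] = 9-9 = 0 → [5, 9, 0, 6, 8, 8, 5, 5]
k=3: items[3] = 0-6 = -6 → [5, 9, 0, -6, 8, 8, 5, 5]
k=4: items[4] = (-6)-8 = -14 → [5, 9, 0, -6, -14, 8, 5, 5]
k=5: items[5] = (-14)-8 = -22 → [5, 9, 0, -6, -14, -22, 5, 5]
k=6: items[6] = (-22)-5 = -27 → [5, 9, 0, -6, -14, -22, -27, 5]
k=7: items[7] = (-27)-5 = -32 → [5, 9, 0, -6, -14, -22, -27, -32]
sum = -87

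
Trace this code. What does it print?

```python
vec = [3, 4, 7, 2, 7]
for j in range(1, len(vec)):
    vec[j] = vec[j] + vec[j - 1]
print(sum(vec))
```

j=1: vec[1] = 4+3 = 7 → [3, 7, 7, 2, 7]
j=2: vec[2] = 7+7 = 14 → [3, 7, 14, 2, 7]
j=3: vec[3] = 2+14 = 16 → [3, 7, 14, 16, 7]
j=4: vec[4] = 7+16 = 23 → [3, 7, 14, 16, 23]
sum = 63

63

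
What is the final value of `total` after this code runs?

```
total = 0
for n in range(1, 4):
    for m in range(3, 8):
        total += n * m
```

n=1,m=3: total = 0+3 = 3
n=1,m=4: total = 3+4 = 7
n=1,m=5: total = 7+5 = 12
n=1,m=6: total = 12+6 = 18
n=1,m=7: total = 18+7 = 25
n=2,m=3: total = 25+6 = 31
n=2,m=4: total = 31+8 = 39
n=2,m=5: total = 39+10 = 49
n=2,m=6: total = 49+12 = 61
n=2,m=7: total = 61+14 = 75
n=3,m=3: total = 75+9 = 84
n=3,m=4: total = 84+12 = 96
n=3,m=5: total = 96+15 = 111
n=3,m=6: total = 111+18 = 129
n=3,m=7: total = 129+21 = 150

150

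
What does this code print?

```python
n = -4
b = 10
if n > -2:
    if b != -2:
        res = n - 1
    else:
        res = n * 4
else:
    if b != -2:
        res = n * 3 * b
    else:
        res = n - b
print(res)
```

n=-4, b=10
n > -2 is False; b != -2 is True
→ res = n * 3 * b = -120

-120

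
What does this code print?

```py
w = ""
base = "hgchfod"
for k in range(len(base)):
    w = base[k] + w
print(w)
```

k=0: prepend 'h' → 'h'
k=1: prepend 'g' → 'gh'
k=2: prepend 'c' → 'cgh'
k=3: prepend 'h' → 'hcgh'
k=4: prepend 'f' → 'fhcgh'
k=5: prepend 'o' → 'ofhcgh'
k=6: prepend 'd' → 'dofhcgh'

dofhcgh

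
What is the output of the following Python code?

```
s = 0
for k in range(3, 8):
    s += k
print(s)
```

k=3: s = 0+3 = 3
k=4: s = 3+4 = 7
k=5: s = 7+5 = 12
k=6: s = 12+6 = 18
k=7: s = 18+7 = 25

25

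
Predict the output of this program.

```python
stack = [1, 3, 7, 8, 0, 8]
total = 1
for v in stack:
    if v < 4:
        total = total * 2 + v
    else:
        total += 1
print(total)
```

23

v=1: <4, total = 1*2+1 = 3
v=3: <4, total = 3*2+3 = 9
v=7: not <4, total = 9+1 = 10
v=8: not <4, total = 10+1 = 11
v=0: <4, total = 11*2+0 = 22
v=8: not <4, total = 22+1 = 23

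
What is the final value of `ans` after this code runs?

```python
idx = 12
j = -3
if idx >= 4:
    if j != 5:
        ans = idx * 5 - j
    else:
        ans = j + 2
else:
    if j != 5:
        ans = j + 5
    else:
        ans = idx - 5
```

63

idx=12, j=-3
idx >= 4 is True; j != 5 is True
→ ans = idx * 5 - j = 63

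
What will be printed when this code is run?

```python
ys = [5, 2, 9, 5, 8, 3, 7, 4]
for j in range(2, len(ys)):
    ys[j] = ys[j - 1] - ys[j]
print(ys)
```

[5, 2, -7, -12, -20, -23, -30, -34]

j=2: ys[2] = 2-9 = -7 → [5, 2, -7, 5, 8, 3, 7, 4]
j=3: ys[3] = (-7)-5 = -12 → [5, 2, -7, -12, 8, 3, 7, 4]
j=4: ys[4] = (-12)-8 = -20 → [5, 2, -7, -12, -20, 3, 7, 4]
j=5: ys[5] = (-20)-3 = -23 → [5, 2, -7, -12, -20, -23, 7, 4]
j=6: ys[6] = (-23)-7 = -30 → [5, 2, -7, -12, -20, -23, -30, 4]
j=7: ys[7] = (-30)-4 = -34 → [5, 2, -7, -12, -20, -23, -30, -34]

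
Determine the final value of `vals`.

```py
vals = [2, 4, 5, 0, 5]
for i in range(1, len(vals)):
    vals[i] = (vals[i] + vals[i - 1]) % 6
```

i=1: vals[1] = (4+2)%6 = 0 → [2, 0, 5, 0, 5]
i=2: vals[2] = (5+0)%6 = 5 → [2, 0, 5, 0, 5]
i=3: vals[3] = (0+5)%6 = 5 → [2, 0, 5, 5, 5]
i=4: vals[4] = (5+5)%6 = 4 → [2, 0, 5, 5, 4]

[2, 0, 5, 5, 4]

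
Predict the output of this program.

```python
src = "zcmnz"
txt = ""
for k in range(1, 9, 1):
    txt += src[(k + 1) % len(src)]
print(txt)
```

mnzzcmnz

k=1: add src[2]='m' → 'm'
k=2: add src[3]='n' → 'mn'
k=3: add src[4]='z' → 'mnz'
k=4: add src[0]='z' → 'mnzz'
k=5: add src[1]='c' → 'mnzzc'
k=6: add src[2]='m' → 'mnzzcm'
k=7: add src[3]='n' → 'mnzzcmn'
k=8: add src[4]='z' → 'mnzzcmnz'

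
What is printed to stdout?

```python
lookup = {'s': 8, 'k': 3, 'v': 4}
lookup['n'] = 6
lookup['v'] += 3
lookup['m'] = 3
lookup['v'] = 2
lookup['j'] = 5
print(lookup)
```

{'s': 8, 'k': 3, 'v': 2, 'n': 6, 'm': 3, 'j': 5}

lookup['n'] = 6 → {'s': 8, 'k': 3, 'v': 4, 'n': 6}
lookup['v'] = 4+3 = 7 → {'s': 8, 'k': 3, 'v': 7, 'n': 6}
lookup['m'] = 3 → {'s': 8, 'k': 3, 'v': 7, 'n': 6, 'm': 3}
lookup['v'] = 2 → {'s': 8, 'k': 3, 'v': 2, 'n': 6, 'm': 3}
lookup['j'] = 5 → {'s': 8, 'k': 3, 'v': 2, 'n': 6, 'm': 3, 'j': 5}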